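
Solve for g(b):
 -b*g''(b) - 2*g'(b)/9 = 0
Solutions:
 g(b) = C1 + C2*b^(7/9)


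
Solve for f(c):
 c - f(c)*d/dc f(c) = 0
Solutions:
 f(c) = -sqrt(C1 + c^2)
 f(c) = sqrt(C1 + c^2)


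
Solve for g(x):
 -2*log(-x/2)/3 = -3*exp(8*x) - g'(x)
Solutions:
 g(x) = C1 + 2*x*log(-x)/3 + 2*x*(-1 - log(2))/3 - 3*exp(8*x)/8


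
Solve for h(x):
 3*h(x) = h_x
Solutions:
 h(x) = C1*exp(3*x)


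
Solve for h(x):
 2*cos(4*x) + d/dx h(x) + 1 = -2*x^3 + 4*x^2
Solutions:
 h(x) = C1 - x^4/2 + 4*x^3/3 - x - sin(4*x)/2


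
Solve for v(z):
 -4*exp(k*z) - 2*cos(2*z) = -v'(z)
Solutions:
 v(z) = C1 + sin(2*z) + 4*exp(k*z)/k


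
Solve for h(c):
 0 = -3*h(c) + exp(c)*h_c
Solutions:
 h(c) = C1*exp(-3*exp(-c))


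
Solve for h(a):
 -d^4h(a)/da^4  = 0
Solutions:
 h(a) = C1 + C2*a + C3*a^2 + C4*a^3


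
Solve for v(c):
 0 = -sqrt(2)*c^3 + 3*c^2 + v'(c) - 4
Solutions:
 v(c) = C1 + sqrt(2)*c^4/4 - c^3 + 4*c


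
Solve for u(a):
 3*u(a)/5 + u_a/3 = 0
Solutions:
 u(a) = C1*exp(-9*a/5)


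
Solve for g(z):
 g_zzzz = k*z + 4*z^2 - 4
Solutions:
 g(z) = C1 + C2*z + C3*z^2 + C4*z^3 + k*z^5/120 + z^6/90 - z^4/6


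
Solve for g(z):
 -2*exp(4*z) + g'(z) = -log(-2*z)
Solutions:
 g(z) = C1 - z*log(-z) + z*(1 - log(2)) + exp(4*z)/2


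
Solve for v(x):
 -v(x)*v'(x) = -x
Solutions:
 v(x) = -sqrt(C1 + x^2)
 v(x) = sqrt(C1 + x^2)


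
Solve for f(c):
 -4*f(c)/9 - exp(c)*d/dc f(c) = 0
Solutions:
 f(c) = C1*exp(4*exp(-c)/9)


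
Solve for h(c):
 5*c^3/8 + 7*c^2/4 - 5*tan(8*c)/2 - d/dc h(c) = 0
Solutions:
 h(c) = C1 + 5*c^4/32 + 7*c^3/12 + 5*log(cos(8*c))/16


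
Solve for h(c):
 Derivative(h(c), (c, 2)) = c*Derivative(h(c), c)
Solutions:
 h(c) = C1 + C2*erfi(sqrt(2)*c/2)


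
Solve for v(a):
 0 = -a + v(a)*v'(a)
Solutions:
 v(a) = -sqrt(C1 + a^2)
 v(a) = sqrt(C1 + a^2)


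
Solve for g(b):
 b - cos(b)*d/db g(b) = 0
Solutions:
 g(b) = C1 + Integral(b/cos(b), b)


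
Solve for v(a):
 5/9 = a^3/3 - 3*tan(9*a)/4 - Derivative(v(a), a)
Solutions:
 v(a) = C1 + a^4/12 - 5*a/9 + log(cos(9*a))/12


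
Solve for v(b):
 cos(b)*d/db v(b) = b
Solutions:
 v(b) = C1 + Integral(b/cos(b), b)


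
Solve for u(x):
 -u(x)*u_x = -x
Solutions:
 u(x) = -sqrt(C1 + x^2)
 u(x) = sqrt(C1 + x^2)


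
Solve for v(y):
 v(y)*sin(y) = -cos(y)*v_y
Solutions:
 v(y) = C1*cos(y)


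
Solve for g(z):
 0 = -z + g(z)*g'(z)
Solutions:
 g(z) = -sqrt(C1 + z^2)
 g(z) = sqrt(C1 + z^2)


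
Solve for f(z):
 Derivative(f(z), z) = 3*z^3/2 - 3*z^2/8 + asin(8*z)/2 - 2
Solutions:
 f(z) = C1 + 3*z^4/8 - z^3/8 + z*asin(8*z)/2 - 2*z + sqrt(1 - 64*z^2)/16


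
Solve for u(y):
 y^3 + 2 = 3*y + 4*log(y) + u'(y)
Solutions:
 u(y) = C1 + y^4/4 - 3*y^2/2 - 4*y*log(y) + 6*y


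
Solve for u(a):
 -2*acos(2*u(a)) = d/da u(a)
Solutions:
 Integral(1/acos(2*_y), (_y, u(a))) = C1 - 2*a


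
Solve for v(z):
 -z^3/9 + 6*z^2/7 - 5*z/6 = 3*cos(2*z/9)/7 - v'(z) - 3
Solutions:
 v(z) = C1 + z^4/36 - 2*z^3/7 + 5*z^2/12 - 3*z + 27*sin(2*z/9)/14


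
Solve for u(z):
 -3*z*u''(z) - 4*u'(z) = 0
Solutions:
 u(z) = C1 + C2/z^(1/3)


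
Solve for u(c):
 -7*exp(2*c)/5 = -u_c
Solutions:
 u(c) = C1 + 7*exp(2*c)/10


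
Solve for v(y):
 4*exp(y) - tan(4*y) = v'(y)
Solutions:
 v(y) = C1 + 4*exp(y) + log(cos(4*y))/4


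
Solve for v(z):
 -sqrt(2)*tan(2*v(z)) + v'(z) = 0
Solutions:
 v(z) = -asin(C1*exp(2*sqrt(2)*z))/2 + pi/2
 v(z) = asin(C1*exp(2*sqrt(2)*z))/2


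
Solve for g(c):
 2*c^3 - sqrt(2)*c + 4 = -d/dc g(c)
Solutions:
 g(c) = C1 - c^4/2 + sqrt(2)*c^2/2 - 4*c


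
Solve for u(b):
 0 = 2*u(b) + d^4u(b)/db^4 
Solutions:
 u(b) = (C1*sin(2^(3/4)*b/2) + C2*cos(2^(3/4)*b/2))*exp(-2^(3/4)*b/2) + (C3*sin(2^(3/4)*b/2) + C4*cos(2^(3/4)*b/2))*exp(2^(3/4)*b/2)


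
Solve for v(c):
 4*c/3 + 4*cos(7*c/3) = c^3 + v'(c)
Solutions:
 v(c) = C1 - c^4/4 + 2*c^2/3 + 12*sin(7*c/3)/7


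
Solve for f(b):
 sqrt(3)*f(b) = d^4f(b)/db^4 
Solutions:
 f(b) = C1*exp(-3^(1/8)*b) + C2*exp(3^(1/8)*b) + C3*sin(3^(1/8)*b) + C4*cos(3^(1/8)*b)


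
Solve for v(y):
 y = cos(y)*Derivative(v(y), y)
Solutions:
 v(y) = C1 + Integral(y/cos(y), y)


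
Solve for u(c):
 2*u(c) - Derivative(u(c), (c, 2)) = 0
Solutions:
 u(c) = C1*exp(-sqrt(2)*c) + C2*exp(sqrt(2)*c)


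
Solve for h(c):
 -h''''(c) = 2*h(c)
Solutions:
 h(c) = (C1*sin(2^(3/4)*c/2) + C2*cos(2^(3/4)*c/2))*exp(-2^(3/4)*c/2) + (C3*sin(2^(3/4)*c/2) + C4*cos(2^(3/4)*c/2))*exp(2^(3/4)*c/2)


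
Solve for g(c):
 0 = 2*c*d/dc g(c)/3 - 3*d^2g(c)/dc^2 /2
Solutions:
 g(c) = C1 + C2*erfi(sqrt(2)*c/3)


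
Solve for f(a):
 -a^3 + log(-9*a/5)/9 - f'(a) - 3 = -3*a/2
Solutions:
 f(a) = C1 - a^4/4 + 3*a^2/4 + a*log(-a)/9 + a*(-28 - log(5) + 2*log(3))/9


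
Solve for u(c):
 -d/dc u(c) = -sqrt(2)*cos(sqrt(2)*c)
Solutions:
 u(c) = C1 + sin(sqrt(2)*c)


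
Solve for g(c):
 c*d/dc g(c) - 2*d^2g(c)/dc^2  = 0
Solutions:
 g(c) = C1 + C2*erfi(c/2)


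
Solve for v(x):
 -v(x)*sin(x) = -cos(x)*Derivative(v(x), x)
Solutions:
 v(x) = C1/cos(x)


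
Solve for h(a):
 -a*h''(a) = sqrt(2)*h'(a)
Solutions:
 h(a) = C1 + C2*a^(1 - sqrt(2))


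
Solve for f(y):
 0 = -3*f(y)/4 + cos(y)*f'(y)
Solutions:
 f(y) = C1*(sin(y) + 1)^(3/8)/(sin(y) - 1)^(3/8)


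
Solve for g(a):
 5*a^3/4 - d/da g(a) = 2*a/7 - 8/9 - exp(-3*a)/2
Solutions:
 g(a) = C1 + 5*a^4/16 - a^2/7 + 8*a/9 - exp(-3*a)/6


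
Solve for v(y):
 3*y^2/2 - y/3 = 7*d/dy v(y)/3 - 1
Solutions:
 v(y) = C1 + 3*y^3/14 - y^2/14 + 3*y/7


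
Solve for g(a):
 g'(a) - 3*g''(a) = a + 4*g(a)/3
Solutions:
 g(a) = -3*a/4 + (C1*sin(sqrt(15)*a/6) + C2*cos(sqrt(15)*a/6))*exp(a/6) - 9/16


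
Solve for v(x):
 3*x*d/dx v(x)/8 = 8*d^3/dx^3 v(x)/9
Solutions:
 v(x) = C1 + Integral(C2*airyai(3*x/4) + C3*airybi(3*x/4), x)


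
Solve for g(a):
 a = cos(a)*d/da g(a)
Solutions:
 g(a) = C1 + Integral(a/cos(a), a)


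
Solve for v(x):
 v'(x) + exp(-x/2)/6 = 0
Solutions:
 v(x) = C1 + exp(-x/2)/3


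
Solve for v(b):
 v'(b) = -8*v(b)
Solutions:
 v(b) = C1*exp(-8*b)


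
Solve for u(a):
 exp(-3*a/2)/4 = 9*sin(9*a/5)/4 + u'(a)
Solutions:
 u(a) = C1 + 5*cos(9*a/5)/4 - exp(-3*a/2)/6


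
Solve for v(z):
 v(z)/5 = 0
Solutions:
 v(z) = 0


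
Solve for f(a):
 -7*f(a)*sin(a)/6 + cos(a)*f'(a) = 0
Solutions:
 f(a) = C1/cos(a)^(7/6)


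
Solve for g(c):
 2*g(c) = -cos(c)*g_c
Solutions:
 g(c) = C1*(sin(c) - 1)/(sin(c) + 1)


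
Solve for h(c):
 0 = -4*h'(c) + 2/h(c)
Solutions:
 h(c) = -sqrt(C1 + c)
 h(c) = sqrt(C1 + c)


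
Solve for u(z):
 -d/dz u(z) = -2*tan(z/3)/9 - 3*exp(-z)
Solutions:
 u(z) = C1 + log(tan(z/3)^2 + 1)/3 - 3*exp(-z)


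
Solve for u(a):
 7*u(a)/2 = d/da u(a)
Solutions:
 u(a) = C1*exp(7*a/2)


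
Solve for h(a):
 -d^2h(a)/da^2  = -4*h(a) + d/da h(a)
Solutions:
 h(a) = C1*exp(a*(-1 + sqrt(17))/2) + C2*exp(-a*(1 + sqrt(17))/2)


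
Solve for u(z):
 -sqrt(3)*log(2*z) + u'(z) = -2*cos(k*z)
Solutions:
 u(z) = C1 + sqrt(3)*z*(log(z) - 1) + sqrt(3)*z*log(2) - 2*Piecewise((sin(k*z)/k, Ne(k, 0)), (z, True))


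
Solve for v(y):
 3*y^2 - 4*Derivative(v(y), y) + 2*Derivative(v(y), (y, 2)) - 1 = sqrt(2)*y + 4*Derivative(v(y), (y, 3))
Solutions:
 v(y) = C1 + y^3/4 - sqrt(2)*y^2/8 + 3*y^2/8 - 11*y/8 - sqrt(2)*y/8 + (C2*sin(sqrt(15)*y/4) + C3*cos(sqrt(15)*y/4))*exp(y/4)


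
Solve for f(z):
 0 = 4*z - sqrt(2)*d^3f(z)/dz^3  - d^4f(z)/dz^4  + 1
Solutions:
 f(z) = C1 + C2*z + C3*z^2 + C4*exp(-sqrt(2)*z) + sqrt(2)*z^4/12 + z^3*(-4 + sqrt(2))/12


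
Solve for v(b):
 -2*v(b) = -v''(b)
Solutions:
 v(b) = C1*exp(-sqrt(2)*b) + C2*exp(sqrt(2)*b)


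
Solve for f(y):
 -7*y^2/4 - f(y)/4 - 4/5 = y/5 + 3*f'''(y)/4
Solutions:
 f(y) = C3*exp(-3^(2/3)*y/3) - 7*y^2 - 4*y/5 + (C1*sin(3^(1/6)*y/2) + C2*cos(3^(1/6)*y/2))*exp(3^(2/3)*y/6) - 16/5


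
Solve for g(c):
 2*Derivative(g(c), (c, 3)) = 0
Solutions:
 g(c) = C1 + C2*c + C3*c^2


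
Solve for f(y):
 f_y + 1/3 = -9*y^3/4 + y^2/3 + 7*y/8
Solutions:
 f(y) = C1 - 9*y^4/16 + y^3/9 + 7*y^2/16 - y/3


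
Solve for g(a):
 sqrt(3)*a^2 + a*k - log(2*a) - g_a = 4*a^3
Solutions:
 g(a) = C1 - a^4 + sqrt(3)*a^3/3 + a^2*k/2 - a*log(a) - a*log(2) + a


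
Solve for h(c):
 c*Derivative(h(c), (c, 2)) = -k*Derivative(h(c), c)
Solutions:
 h(c) = C1 + c^(1 - re(k))*(C2*sin(log(c)*Abs(im(k))) + C3*cos(log(c)*im(k)))


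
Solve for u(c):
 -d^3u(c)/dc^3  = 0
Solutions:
 u(c) = C1 + C2*c + C3*c^2


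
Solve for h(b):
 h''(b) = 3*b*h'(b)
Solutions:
 h(b) = C1 + C2*erfi(sqrt(6)*b/2)


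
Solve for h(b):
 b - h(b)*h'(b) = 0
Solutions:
 h(b) = -sqrt(C1 + b^2)
 h(b) = sqrt(C1 + b^2)


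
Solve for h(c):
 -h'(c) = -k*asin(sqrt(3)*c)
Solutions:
 h(c) = C1 + k*(c*asin(sqrt(3)*c) + sqrt(3)*sqrt(1 - 3*c^2)/3)


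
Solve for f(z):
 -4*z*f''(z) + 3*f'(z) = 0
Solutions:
 f(z) = C1 + C2*z^(7/4)


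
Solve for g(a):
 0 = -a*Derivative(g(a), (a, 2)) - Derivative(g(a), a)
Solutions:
 g(a) = C1 + C2*log(a)


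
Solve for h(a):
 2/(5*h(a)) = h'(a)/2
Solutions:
 h(a) = -sqrt(C1 + 40*a)/5
 h(a) = sqrt(C1 + 40*a)/5


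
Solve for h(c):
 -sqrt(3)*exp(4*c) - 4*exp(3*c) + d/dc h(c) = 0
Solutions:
 h(c) = C1 + sqrt(3)*exp(4*c)/4 + 4*exp(3*c)/3


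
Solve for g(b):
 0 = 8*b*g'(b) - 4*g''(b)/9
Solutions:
 g(b) = C1 + C2*erfi(3*b)


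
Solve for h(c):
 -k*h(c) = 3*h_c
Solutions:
 h(c) = C1*exp(-c*k/3)


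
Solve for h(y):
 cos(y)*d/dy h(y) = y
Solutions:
 h(y) = C1 + Integral(y/cos(y), y)


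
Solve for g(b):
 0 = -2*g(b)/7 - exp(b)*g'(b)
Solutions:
 g(b) = C1*exp(2*exp(-b)/7)


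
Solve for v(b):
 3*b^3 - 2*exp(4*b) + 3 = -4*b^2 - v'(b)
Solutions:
 v(b) = C1 - 3*b^4/4 - 4*b^3/3 - 3*b + exp(4*b)/2


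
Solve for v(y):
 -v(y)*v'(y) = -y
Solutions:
 v(y) = -sqrt(C1 + y^2)
 v(y) = sqrt(C1 + y^2)


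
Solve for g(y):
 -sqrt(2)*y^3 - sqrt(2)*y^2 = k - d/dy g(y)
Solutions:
 g(y) = C1 + k*y + sqrt(2)*y^4/4 + sqrt(2)*y^3/3


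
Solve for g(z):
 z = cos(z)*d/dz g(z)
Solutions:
 g(z) = C1 + Integral(z/cos(z), z)


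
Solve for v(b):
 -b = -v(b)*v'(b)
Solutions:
 v(b) = -sqrt(C1 + b^2)
 v(b) = sqrt(C1 + b^2)


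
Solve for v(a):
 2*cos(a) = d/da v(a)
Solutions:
 v(a) = C1 + 2*sin(a)


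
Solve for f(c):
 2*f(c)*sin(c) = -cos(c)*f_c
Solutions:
 f(c) = C1*cos(c)^2


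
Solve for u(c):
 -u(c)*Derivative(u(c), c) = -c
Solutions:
 u(c) = -sqrt(C1 + c^2)
 u(c) = sqrt(C1 + c^2)


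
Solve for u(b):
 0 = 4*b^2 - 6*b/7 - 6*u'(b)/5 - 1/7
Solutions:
 u(b) = C1 + 10*b^3/9 - 5*b^2/14 - 5*b/42


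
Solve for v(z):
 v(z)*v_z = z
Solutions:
 v(z) = -sqrt(C1 + z^2)
 v(z) = sqrt(C1 + z^2)


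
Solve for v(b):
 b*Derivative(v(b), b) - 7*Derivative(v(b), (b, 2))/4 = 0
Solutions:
 v(b) = C1 + C2*erfi(sqrt(14)*b/7)


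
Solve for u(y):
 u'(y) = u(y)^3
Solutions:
 u(y) = -sqrt(2)*sqrt(-1/(C1 + y))/2
 u(y) = sqrt(2)*sqrt(-1/(C1 + y))/2


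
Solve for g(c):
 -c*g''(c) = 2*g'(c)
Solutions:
 g(c) = C1 + C2/c


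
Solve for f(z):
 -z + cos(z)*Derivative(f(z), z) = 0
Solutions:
 f(z) = C1 + Integral(z/cos(z), z)


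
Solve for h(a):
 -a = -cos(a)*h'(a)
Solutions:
 h(a) = C1 + Integral(a/cos(a), a)


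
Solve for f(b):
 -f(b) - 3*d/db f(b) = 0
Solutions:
 f(b) = C1*exp(-b/3)


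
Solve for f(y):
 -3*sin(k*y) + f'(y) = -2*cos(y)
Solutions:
 f(y) = C1 - 2*sin(y) - 3*cos(k*y)/k


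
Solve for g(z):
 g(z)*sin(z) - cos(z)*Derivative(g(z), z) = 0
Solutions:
 g(z) = C1/cos(z)


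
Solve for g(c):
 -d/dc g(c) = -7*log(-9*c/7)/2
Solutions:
 g(c) = C1 + 7*c*log(-c)/2 + c*(-7*log(7)/2 - 7/2 + 7*log(3))


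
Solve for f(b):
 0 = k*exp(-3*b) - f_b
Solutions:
 f(b) = C1 - k*exp(-3*b)/3


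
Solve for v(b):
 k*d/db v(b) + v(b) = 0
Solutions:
 v(b) = C1*exp(-b/k)


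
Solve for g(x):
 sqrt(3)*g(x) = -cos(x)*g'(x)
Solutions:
 g(x) = C1*(sin(x) - 1)^(sqrt(3)/2)/(sin(x) + 1)^(sqrt(3)/2)


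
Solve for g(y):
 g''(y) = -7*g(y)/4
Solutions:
 g(y) = C1*sin(sqrt(7)*y/2) + C2*cos(sqrt(7)*y/2)


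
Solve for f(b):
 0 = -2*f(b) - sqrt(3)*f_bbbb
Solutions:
 f(b) = (C1*sin(2^(3/4)*3^(7/8)*b/6) + C2*cos(2^(3/4)*3^(7/8)*b/6))*exp(-2^(3/4)*3^(7/8)*b/6) + (C3*sin(2^(3/4)*3^(7/8)*b/6) + C4*cos(2^(3/4)*3^(7/8)*b/6))*exp(2^(3/4)*3^(7/8)*b/6)


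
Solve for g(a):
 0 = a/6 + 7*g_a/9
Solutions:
 g(a) = C1 - 3*a^2/28


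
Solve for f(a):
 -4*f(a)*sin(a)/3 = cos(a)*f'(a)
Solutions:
 f(a) = C1*cos(a)^(4/3)


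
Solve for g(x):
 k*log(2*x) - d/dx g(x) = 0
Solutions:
 g(x) = C1 + k*x*log(x) - k*x + k*x*log(2)


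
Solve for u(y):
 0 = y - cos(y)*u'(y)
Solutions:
 u(y) = C1 + Integral(y/cos(y), y)


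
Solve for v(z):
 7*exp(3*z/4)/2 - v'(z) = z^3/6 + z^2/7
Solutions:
 v(z) = C1 - z^4/24 - z^3/21 + 14*exp(3*z/4)/3


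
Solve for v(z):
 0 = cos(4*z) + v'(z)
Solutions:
 v(z) = C1 - sin(4*z)/4


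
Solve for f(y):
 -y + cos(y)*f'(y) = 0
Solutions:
 f(y) = C1 + Integral(y/cos(y), y)


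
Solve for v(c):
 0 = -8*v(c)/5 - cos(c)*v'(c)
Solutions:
 v(c) = C1*(sin(c) - 1)^(4/5)/(sin(c) + 1)^(4/5)


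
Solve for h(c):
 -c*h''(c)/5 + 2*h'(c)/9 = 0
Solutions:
 h(c) = C1 + C2*c^(19/9)


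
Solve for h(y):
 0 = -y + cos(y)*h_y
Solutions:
 h(y) = C1 + Integral(y/cos(y), y)


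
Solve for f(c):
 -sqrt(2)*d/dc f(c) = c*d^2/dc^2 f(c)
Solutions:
 f(c) = C1 + C2*c^(1 - sqrt(2))


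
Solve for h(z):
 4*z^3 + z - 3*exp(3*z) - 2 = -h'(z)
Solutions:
 h(z) = C1 - z^4 - z^2/2 + 2*z + exp(3*z)


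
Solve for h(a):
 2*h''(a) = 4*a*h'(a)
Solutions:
 h(a) = C1 + C2*erfi(a)


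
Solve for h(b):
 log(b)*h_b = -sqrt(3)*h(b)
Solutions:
 h(b) = C1*exp(-sqrt(3)*li(b))


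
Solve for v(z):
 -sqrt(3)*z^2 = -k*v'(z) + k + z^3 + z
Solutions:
 v(z) = C1 + z + z^4/(4*k) + sqrt(3)*z^3/(3*k) + z^2/(2*k)


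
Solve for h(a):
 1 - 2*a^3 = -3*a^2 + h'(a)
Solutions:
 h(a) = C1 - a^4/2 + a^3 + a


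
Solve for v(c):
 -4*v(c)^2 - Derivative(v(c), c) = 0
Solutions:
 v(c) = 1/(C1 + 4*c)


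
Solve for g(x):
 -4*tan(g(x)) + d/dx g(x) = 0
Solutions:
 g(x) = pi - asin(C1*exp(4*x))
 g(x) = asin(C1*exp(4*x))


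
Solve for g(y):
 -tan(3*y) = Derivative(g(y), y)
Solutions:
 g(y) = C1 + log(cos(3*y))/3


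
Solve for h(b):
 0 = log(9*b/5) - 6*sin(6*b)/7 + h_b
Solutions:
 h(b) = C1 - b*log(b) - 2*b*log(3) + b + b*log(5) - cos(6*b)/7


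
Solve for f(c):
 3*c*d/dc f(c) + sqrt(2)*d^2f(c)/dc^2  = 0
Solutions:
 f(c) = C1 + C2*erf(2^(1/4)*sqrt(3)*c/2)


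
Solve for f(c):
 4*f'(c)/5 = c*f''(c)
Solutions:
 f(c) = C1 + C2*c^(9/5)


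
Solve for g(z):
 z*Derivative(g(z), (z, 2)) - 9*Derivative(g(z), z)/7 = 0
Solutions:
 g(z) = C1 + C2*z^(16/7)


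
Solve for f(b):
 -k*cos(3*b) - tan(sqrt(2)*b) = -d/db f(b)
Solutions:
 f(b) = C1 + k*sin(3*b)/3 - sqrt(2)*log(cos(sqrt(2)*b))/2


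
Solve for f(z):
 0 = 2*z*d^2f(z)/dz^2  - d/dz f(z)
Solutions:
 f(z) = C1 + C2*z^(3/2)


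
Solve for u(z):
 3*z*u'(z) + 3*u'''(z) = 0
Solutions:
 u(z) = C1 + Integral(C2*airyai(-z) + C3*airybi(-z), z)


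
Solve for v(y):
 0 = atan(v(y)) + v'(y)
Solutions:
 Integral(1/atan(_y), (_y, v(y))) = C1 - y


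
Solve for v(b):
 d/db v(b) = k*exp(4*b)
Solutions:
 v(b) = C1 + k*exp(4*b)/4


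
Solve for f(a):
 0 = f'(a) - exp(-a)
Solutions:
 f(a) = C1 - exp(-a)


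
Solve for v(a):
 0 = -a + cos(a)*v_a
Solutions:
 v(a) = C1 + Integral(a/cos(a), a)


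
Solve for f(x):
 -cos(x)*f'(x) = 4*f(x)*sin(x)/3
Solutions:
 f(x) = C1*cos(x)^(4/3)


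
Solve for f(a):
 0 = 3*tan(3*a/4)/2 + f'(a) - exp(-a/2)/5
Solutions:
 f(a) = C1 - log(tan(3*a/4)^2 + 1) - 2*exp(-a/2)/5


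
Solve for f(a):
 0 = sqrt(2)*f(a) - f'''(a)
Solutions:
 f(a) = C3*exp(2^(1/6)*a) + (C1*sin(2^(1/6)*sqrt(3)*a/2) + C2*cos(2^(1/6)*sqrt(3)*a/2))*exp(-2^(1/6)*a/2)


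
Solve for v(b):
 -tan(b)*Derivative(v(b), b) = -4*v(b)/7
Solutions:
 v(b) = C1*sin(b)^(4/7)


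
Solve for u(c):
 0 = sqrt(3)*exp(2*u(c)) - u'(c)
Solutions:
 u(c) = log(-sqrt(-1/(C1 + sqrt(3)*c))) - log(2)/2
 u(c) = log(-1/(C1 + sqrt(3)*c))/2 - log(2)/2


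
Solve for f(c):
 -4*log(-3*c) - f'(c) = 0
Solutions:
 f(c) = C1 - 4*c*log(-c) + 4*c*(1 - log(3))


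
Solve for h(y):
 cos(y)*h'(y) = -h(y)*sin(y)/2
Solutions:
 h(y) = C1*sqrt(cos(y))


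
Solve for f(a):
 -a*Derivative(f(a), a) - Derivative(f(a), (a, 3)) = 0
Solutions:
 f(a) = C1 + Integral(C2*airyai(-a) + C3*airybi(-a), a)


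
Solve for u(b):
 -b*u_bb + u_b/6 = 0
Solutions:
 u(b) = C1 + C2*b^(7/6)


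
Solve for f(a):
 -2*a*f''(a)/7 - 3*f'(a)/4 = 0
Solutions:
 f(a) = C1 + C2/a^(13/8)


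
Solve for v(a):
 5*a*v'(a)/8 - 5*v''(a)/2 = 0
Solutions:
 v(a) = C1 + C2*erfi(sqrt(2)*a/4)


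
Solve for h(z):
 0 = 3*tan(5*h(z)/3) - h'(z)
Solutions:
 h(z) = -3*asin(C1*exp(5*z))/5 + 3*pi/5
 h(z) = 3*asin(C1*exp(5*z))/5


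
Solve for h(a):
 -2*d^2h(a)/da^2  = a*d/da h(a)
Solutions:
 h(a) = C1 + C2*erf(a/2)


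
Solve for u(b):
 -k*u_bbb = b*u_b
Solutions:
 u(b) = C1 + Integral(C2*airyai(b*(-1/k)^(1/3)) + C3*airybi(b*(-1/k)^(1/3)), b)


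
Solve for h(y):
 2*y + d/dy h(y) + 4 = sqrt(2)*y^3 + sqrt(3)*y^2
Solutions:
 h(y) = C1 + sqrt(2)*y^4/4 + sqrt(3)*y^3/3 - y^2 - 4*y


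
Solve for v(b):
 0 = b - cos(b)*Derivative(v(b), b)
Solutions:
 v(b) = C1 + Integral(b/cos(b), b)


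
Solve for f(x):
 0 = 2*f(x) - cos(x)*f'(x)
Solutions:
 f(x) = C1*(sin(x) + 1)/(sin(x) - 1)


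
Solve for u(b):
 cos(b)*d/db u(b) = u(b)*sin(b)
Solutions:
 u(b) = C1/cos(b)


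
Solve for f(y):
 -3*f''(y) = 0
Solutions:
 f(y) = C1 + C2*y


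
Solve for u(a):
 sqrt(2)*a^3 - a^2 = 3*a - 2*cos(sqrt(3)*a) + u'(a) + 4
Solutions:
 u(a) = C1 + sqrt(2)*a^4/4 - a^3/3 - 3*a^2/2 - 4*a + 2*sqrt(3)*sin(sqrt(3)*a)/3


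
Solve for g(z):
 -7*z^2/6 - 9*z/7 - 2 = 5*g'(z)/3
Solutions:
 g(z) = C1 - 7*z^3/30 - 27*z^2/70 - 6*z/5


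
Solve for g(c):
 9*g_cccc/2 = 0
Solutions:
 g(c) = C1 + C2*c + C3*c^2 + C4*c^3


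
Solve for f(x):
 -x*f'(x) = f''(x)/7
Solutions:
 f(x) = C1 + C2*erf(sqrt(14)*x/2)


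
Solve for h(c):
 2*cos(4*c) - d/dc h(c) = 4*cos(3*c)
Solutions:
 h(c) = C1 - 4*sin(3*c)/3 + sin(4*c)/2


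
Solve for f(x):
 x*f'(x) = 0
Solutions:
 f(x) = C1


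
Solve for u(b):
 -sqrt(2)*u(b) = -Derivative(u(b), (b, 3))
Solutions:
 u(b) = C3*exp(2^(1/6)*b) + (C1*sin(2^(1/6)*sqrt(3)*b/2) + C2*cos(2^(1/6)*sqrt(3)*b/2))*exp(-2^(1/6)*b/2)


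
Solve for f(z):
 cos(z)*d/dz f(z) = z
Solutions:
 f(z) = C1 + Integral(z/cos(z), z)


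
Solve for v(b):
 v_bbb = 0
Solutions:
 v(b) = C1 + C2*b + C3*b^2


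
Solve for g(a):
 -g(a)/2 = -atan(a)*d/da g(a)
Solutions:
 g(a) = C1*exp(Integral(1/atan(a), a)/2)


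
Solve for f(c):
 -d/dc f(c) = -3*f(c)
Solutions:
 f(c) = C1*exp(3*c)


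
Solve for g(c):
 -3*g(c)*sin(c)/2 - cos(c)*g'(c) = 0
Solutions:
 g(c) = C1*cos(c)^(3/2)


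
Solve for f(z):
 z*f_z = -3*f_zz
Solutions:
 f(z) = C1 + C2*erf(sqrt(6)*z/6)


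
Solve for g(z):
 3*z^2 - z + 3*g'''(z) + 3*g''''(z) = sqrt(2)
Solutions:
 g(z) = C1 + C2*z + C3*z^2 + C4*exp(-z) - z^5/60 + 7*z^4/72 + z^3*(-7 + sqrt(2))/18


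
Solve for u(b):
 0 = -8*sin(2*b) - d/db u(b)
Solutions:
 u(b) = C1 + 4*cos(2*b)


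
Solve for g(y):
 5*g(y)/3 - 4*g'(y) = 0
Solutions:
 g(y) = C1*exp(5*y/12)


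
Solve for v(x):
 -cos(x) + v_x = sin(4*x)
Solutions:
 v(x) = C1 + sin(x) - cos(4*x)/4


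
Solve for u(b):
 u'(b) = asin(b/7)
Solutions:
 u(b) = C1 + b*asin(b/7) + sqrt(49 - b^2)


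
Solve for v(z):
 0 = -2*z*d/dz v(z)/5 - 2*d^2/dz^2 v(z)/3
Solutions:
 v(z) = C1 + C2*erf(sqrt(30)*z/10)


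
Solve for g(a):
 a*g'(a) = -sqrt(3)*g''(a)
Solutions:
 g(a) = C1 + C2*erf(sqrt(2)*3^(3/4)*a/6)


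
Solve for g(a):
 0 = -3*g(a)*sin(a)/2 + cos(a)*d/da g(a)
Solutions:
 g(a) = C1/cos(a)^(3/2)


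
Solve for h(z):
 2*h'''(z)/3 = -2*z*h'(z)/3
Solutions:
 h(z) = C1 + Integral(C2*airyai(-z) + C3*airybi(-z), z)


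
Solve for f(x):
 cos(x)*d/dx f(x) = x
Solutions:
 f(x) = C1 + Integral(x/cos(x), x)


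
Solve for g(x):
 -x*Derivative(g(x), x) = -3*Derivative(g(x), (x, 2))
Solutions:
 g(x) = C1 + C2*erfi(sqrt(6)*x/6)


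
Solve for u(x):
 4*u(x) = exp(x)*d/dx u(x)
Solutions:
 u(x) = C1*exp(-4*exp(-x))


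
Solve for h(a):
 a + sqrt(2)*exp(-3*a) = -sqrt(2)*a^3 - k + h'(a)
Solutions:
 h(a) = C1 + sqrt(2)*a^4/4 + a^2/2 + a*k - sqrt(2)*exp(-3*a)/3


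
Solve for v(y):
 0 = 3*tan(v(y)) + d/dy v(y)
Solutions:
 v(y) = pi - asin(C1*exp(-3*y))
 v(y) = asin(C1*exp(-3*y))


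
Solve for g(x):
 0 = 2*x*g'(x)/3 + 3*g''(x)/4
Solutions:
 g(x) = C1 + C2*erf(2*x/3)


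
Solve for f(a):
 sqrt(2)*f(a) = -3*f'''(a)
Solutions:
 f(a) = C3*exp(-2^(1/6)*3^(2/3)*a/3) + (C1*sin(6^(1/6)*a/2) + C2*cos(6^(1/6)*a/2))*exp(2^(1/6)*3^(2/3)*a/6)


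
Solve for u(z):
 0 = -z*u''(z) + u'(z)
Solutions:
 u(z) = C1 + C2*z^2


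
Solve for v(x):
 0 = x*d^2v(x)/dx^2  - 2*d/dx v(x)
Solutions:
 v(x) = C1 + C2*x^3


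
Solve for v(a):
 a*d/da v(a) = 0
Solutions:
 v(a) = C1


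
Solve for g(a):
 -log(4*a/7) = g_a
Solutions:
 g(a) = C1 - a*log(a) + a*log(7/4) + a


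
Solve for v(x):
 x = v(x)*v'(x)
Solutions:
 v(x) = -sqrt(C1 + x^2)
 v(x) = sqrt(C1 + x^2)


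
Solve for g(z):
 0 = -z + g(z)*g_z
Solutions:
 g(z) = -sqrt(C1 + z^2)
 g(z) = sqrt(C1 + z^2)


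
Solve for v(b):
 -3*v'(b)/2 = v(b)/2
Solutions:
 v(b) = C1*exp(-b/3)


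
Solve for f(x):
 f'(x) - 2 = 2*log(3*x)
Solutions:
 f(x) = C1 + 2*x*log(x) + x*log(9)


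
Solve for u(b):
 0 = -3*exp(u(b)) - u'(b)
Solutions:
 u(b) = log(1/(C1 + 3*b))


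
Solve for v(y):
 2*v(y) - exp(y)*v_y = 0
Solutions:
 v(y) = C1*exp(-2*exp(-y))


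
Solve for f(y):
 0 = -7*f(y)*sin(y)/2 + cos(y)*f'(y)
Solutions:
 f(y) = C1/cos(y)^(7/2)


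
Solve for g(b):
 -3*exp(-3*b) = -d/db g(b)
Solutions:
 g(b) = C1 - exp(-3*b)


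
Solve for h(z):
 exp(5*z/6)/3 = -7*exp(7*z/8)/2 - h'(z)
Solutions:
 h(z) = C1 - 4*exp(7*z/8) - 2*exp(5*z/6)/5


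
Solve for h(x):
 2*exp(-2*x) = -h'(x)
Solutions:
 h(x) = C1 + exp(-2*x)


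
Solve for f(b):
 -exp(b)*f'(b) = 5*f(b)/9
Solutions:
 f(b) = C1*exp(5*exp(-b)/9)


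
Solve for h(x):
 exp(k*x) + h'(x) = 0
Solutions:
 h(x) = C1 - exp(k*x)/k


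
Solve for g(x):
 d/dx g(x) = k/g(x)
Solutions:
 g(x) = -sqrt(C1 + 2*k*x)
 g(x) = sqrt(C1 + 2*k*x)


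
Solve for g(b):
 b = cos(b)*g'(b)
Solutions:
 g(b) = C1 + Integral(b/cos(b), b)


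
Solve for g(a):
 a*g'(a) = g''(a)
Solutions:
 g(a) = C1 + C2*erfi(sqrt(2)*a/2)


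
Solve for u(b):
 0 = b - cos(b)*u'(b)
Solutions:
 u(b) = C1 + Integral(b/cos(b), b)


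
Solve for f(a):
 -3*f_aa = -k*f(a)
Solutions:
 f(a) = C1*exp(-sqrt(3)*a*sqrt(k)/3) + C2*exp(sqrt(3)*a*sqrt(k)/3)


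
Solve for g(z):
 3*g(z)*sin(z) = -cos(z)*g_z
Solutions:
 g(z) = C1*cos(z)^3


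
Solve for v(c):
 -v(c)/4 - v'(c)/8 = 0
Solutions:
 v(c) = C1*exp(-2*c)


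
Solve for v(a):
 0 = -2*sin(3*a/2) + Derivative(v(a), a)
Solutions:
 v(a) = C1 - 4*cos(3*a/2)/3


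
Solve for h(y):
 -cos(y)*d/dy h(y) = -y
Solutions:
 h(y) = C1 + Integral(y/cos(y), y)


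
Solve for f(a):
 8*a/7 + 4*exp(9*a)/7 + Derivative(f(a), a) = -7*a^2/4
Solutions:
 f(a) = C1 - 7*a^3/12 - 4*a^2/7 - 4*exp(9*a)/63


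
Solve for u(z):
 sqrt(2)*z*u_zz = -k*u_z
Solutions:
 u(z) = C1 + z^(-sqrt(2)*re(k)/2 + 1)*(C2*sin(sqrt(2)*log(z)*Abs(im(k))/2) + C3*cos(sqrt(2)*log(z)*im(k)/2))


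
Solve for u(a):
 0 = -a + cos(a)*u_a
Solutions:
 u(a) = C1 + Integral(a/cos(a), a)


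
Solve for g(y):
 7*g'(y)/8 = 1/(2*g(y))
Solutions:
 g(y) = -sqrt(C1 + 56*y)/7
 g(y) = sqrt(C1 + 56*y)/7


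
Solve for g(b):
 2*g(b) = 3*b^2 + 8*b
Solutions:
 g(b) = b*(3*b + 8)/2


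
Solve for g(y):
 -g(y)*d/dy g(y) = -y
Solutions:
 g(y) = -sqrt(C1 + y^2)
 g(y) = sqrt(C1 + y^2)


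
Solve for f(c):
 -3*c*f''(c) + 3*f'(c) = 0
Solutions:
 f(c) = C1 + C2*c^2


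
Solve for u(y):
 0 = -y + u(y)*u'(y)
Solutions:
 u(y) = -sqrt(C1 + y^2)
 u(y) = sqrt(C1 + y^2)


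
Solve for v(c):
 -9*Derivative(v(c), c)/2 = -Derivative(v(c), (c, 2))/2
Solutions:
 v(c) = C1 + C2*exp(9*c)


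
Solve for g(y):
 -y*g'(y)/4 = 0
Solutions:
 g(y) = C1


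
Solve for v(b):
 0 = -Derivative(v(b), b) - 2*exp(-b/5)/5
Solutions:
 v(b) = C1 + 2*exp(-b/5)


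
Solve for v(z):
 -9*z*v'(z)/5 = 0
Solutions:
 v(z) = C1


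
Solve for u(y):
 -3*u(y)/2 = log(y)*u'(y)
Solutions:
 u(y) = C1*exp(-3*li(y)/2)


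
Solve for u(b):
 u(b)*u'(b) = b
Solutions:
 u(b) = -sqrt(C1 + b^2)
 u(b) = sqrt(C1 + b^2)


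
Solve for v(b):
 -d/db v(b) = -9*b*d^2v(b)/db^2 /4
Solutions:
 v(b) = C1 + C2*b^(13/9)


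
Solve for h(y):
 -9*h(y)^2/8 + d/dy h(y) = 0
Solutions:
 h(y) = -8/(C1 + 9*y)


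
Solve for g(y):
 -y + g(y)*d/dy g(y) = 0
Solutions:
 g(y) = -sqrt(C1 + y^2)
 g(y) = sqrt(C1 + y^2)


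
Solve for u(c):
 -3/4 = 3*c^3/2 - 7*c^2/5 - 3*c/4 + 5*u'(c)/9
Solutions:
 u(c) = C1 - 27*c^4/40 + 21*c^3/25 + 27*c^2/40 - 27*c/20


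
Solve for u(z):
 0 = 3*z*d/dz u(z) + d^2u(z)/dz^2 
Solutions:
 u(z) = C1 + C2*erf(sqrt(6)*z/2)


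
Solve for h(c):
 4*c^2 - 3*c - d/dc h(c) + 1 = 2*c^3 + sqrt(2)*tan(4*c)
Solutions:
 h(c) = C1 - c^4/2 + 4*c^3/3 - 3*c^2/2 + c + sqrt(2)*log(cos(4*c))/4


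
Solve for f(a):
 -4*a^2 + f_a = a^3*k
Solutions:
 f(a) = C1 + a^4*k/4 + 4*a^3/3


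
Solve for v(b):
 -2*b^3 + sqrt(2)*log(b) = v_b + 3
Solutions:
 v(b) = C1 - b^4/2 + sqrt(2)*b*log(b) - 3*b - sqrt(2)*b


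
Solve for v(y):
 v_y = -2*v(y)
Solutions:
 v(y) = C1*exp(-2*y)


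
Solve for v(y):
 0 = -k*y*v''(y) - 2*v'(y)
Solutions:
 v(y) = C1 + y^(((re(k) - 2)*re(k) + im(k)^2)/(re(k)^2 + im(k)^2))*(C2*sin(2*log(y)*Abs(im(k))/(re(k)^2 + im(k)^2)) + C3*cos(2*log(y)*im(k)/(re(k)^2 + im(k)^2)))


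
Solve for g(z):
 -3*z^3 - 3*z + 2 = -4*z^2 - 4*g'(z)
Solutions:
 g(z) = C1 + 3*z^4/16 - z^3/3 + 3*z^2/8 - z/2


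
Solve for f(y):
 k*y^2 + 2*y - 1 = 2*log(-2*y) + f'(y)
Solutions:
 f(y) = C1 + k*y^3/3 + y^2 - 2*y*log(-y) + y*(1 - 2*log(2))


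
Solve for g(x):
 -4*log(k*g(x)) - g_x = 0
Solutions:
 li(k*g(x))/k = C1 - 4*x


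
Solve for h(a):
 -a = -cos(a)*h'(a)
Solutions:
 h(a) = C1 + Integral(a/cos(a), a)


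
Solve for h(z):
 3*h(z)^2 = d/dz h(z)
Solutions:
 h(z) = -1/(C1 + 3*z)


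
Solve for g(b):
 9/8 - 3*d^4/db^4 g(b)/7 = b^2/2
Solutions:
 g(b) = C1 + C2*b + C3*b^2 + C4*b^3 - 7*b^6/2160 + 7*b^4/64


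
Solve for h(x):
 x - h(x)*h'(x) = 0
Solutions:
 h(x) = -sqrt(C1 + x^2)
 h(x) = sqrt(C1 + x^2)


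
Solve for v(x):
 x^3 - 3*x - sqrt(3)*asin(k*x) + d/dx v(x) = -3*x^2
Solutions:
 v(x) = C1 - x^4/4 - x^3 + 3*x^2/2 + sqrt(3)*Piecewise((x*asin(k*x) + sqrt(-k^2*x^2 + 1)/k, Ne(k, 0)), (0, True))


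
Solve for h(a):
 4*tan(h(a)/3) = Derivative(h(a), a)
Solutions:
 h(a) = -3*asin(C1*exp(4*a/3)) + 3*pi
 h(a) = 3*asin(C1*exp(4*a/3))


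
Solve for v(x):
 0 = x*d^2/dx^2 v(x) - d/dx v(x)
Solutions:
 v(x) = C1 + C2*x^2


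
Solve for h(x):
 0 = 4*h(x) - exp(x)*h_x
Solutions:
 h(x) = C1*exp(-4*exp(-x))


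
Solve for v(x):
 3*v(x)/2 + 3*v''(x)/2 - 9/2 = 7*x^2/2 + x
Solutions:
 v(x) = C1*sin(x) + C2*cos(x) + 7*x^2/3 + 2*x/3 - 5/3


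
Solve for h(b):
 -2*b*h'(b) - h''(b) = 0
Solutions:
 h(b) = C1 + C2*erf(b)


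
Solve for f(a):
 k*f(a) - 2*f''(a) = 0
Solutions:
 f(a) = C1*exp(-sqrt(2)*a*sqrt(k)/2) + C2*exp(sqrt(2)*a*sqrt(k)/2)


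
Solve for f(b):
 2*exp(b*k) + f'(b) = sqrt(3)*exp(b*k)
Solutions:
 f(b) = C1 - 2*exp(b*k)/k + sqrt(3)*exp(b*k)/k


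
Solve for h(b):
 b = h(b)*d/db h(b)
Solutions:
 h(b) = -sqrt(C1 + b^2)
 h(b) = sqrt(C1 + b^2)


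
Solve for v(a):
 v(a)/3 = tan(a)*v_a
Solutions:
 v(a) = C1*sin(a)^(1/3)


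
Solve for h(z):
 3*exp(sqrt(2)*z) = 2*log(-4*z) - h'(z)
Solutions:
 h(z) = C1 + 2*z*log(-z) + 2*z*(-1 + 2*log(2)) - 3*sqrt(2)*exp(sqrt(2)*z)/2


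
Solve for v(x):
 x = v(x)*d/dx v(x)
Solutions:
 v(x) = -sqrt(C1 + x^2)
 v(x) = sqrt(C1 + x^2)


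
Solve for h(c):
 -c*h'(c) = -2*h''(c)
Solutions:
 h(c) = C1 + C2*erfi(c/2)


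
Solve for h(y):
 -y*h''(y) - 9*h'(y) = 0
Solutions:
 h(y) = C1 + C2/y^8


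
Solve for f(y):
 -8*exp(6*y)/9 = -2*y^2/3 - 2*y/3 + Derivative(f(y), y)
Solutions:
 f(y) = C1 + 2*y^3/9 + y^2/3 - 4*exp(6*y)/27


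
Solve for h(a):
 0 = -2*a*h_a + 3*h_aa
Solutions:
 h(a) = C1 + C2*erfi(sqrt(3)*a/3)


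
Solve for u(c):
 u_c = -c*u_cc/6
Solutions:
 u(c) = C1 + C2/c^5


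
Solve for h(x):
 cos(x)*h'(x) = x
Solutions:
 h(x) = C1 + Integral(x/cos(x), x)


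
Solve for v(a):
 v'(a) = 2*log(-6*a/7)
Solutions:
 v(a) = C1 + 2*a*log(-a) + 2*a*(-log(7) - 1 + log(6))


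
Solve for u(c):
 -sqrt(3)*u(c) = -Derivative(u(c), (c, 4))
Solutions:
 u(c) = C1*exp(-3^(1/8)*c) + C2*exp(3^(1/8)*c) + C3*sin(3^(1/8)*c) + C4*cos(3^(1/8)*c)


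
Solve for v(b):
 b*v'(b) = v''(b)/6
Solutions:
 v(b) = C1 + C2*erfi(sqrt(3)*b)


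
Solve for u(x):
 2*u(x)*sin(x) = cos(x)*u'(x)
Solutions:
 u(x) = C1/cos(x)^2


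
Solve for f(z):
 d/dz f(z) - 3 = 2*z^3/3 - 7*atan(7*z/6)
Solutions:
 f(z) = C1 + z^4/6 - 7*z*atan(7*z/6) + 3*z + 3*log(49*z^2 + 36)


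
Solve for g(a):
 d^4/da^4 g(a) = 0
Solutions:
 g(a) = C1 + C2*a + C3*a^2 + C4*a^3


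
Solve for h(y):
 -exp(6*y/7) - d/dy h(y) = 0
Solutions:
 h(y) = C1 - 7*exp(6*y/7)/6


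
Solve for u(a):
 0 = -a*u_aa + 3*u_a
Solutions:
 u(a) = C1 + C2*a^4


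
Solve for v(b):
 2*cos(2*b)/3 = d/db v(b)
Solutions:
 v(b) = C1 + sin(2*b)/3


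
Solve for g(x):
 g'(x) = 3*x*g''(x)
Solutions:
 g(x) = C1 + C2*x^(4/3)


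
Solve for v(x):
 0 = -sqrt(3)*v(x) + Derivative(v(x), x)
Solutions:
 v(x) = C1*exp(sqrt(3)*x)


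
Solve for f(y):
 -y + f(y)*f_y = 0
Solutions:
 f(y) = -sqrt(C1 + y^2)
 f(y) = sqrt(C1 + y^2)


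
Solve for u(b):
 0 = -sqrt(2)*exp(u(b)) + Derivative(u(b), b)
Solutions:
 u(b) = log(-1/(C1 + sqrt(2)*b))


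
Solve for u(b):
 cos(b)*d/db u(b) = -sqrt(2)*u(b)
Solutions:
 u(b) = C1*(sin(b) - 1)^(sqrt(2)/2)/(sin(b) + 1)^(sqrt(2)/2)


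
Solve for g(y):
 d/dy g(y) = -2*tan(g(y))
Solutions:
 g(y) = pi - asin(C1*exp(-2*y))
 g(y) = asin(C1*exp(-2*y))


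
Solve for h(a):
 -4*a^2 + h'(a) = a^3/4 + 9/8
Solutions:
 h(a) = C1 + a^4/16 + 4*a^3/3 + 9*a/8


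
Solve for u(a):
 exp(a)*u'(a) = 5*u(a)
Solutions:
 u(a) = C1*exp(-5*exp(-a))


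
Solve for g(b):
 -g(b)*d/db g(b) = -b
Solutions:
 g(b) = -sqrt(C1 + b^2)
 g(b) = sqrt(C1 + b^2)


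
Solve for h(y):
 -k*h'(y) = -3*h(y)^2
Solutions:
 h(y) = -k/(C1*k + 3*y)


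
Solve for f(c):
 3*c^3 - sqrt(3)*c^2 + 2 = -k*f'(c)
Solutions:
 f(c) = C1 - 3*c^4/(4*k) + sqrt(3)*c^3/(3*k) - 2*c/k


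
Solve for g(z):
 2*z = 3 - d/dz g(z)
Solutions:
 g(z) = C1 - z^2 + 3*z


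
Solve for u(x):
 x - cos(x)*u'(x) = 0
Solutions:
 u(x) = C1 + Integral(x/cos(x), x)


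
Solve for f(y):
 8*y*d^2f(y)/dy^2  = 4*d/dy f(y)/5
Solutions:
 f(y) = C1 + C2*y^(11/10)


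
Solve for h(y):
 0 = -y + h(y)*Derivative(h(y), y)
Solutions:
 h(y) = -sqrt(C1 + y^2)
 h(y) = sqrt(C1 + y^2)


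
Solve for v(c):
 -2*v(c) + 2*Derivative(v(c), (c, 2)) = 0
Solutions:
 v(c) = C1*exp(-c) + C2*exp(c)


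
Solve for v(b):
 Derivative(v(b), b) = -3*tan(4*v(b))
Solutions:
 v(b) = -asin(C1*exp(-12*b))/4 + pi/4
 v(b) = asin(C1*exp(-12*b))/4


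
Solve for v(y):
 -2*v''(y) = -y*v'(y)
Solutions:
 v(y) = C1 + C2*erfi(y/2)


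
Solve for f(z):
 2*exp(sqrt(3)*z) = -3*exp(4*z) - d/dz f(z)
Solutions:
 f(z) = C1 - 3*exp(4*z)/4 - 2*sqrt(3)*exp(sqrt(3)*z)/3


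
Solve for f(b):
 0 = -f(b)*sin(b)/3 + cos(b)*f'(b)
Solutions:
 f(b) = C1/cos(b)^(1/3)


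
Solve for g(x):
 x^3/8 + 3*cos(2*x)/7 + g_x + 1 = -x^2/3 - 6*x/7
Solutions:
 g(x) = C1 - x^4/32 - x^3/9 - 3*x^2/7 - x - 3*sin(x)*cos(x)/7


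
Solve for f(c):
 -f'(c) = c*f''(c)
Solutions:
 f(c) = C1 + C2*log(c)


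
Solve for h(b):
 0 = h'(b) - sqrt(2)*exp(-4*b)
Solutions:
 h(b) = C1 - sqrt(2)*exp(-4*b)/4


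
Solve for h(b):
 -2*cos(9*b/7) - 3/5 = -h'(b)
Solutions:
 h(b) = C1 + 3*b/5 + 14*sin(9*b/7)/9


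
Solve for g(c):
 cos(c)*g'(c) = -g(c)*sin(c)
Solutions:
 g(c) = C1*cos(c)


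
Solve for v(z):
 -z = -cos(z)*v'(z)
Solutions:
 v(z) = C1 + Integral(z/cos(z), z)


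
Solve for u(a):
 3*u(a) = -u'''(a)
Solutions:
 u(a) = C3*exp(-3^(1/3)*a) + (C1*sin(3^(5/6)*a/2) + C2*cos(3^(5/6)*a/2))*exp(3^(1/3)*a/2)


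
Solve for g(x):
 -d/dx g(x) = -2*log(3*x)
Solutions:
 g(x) = C1 + 2*x*log(x) - 2*x + x*log(9)


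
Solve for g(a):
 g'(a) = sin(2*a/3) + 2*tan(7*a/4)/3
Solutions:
 g(a) = C1 - 8*log(cos(7*a/4))/21 - 3*cos(2*a/3)/2


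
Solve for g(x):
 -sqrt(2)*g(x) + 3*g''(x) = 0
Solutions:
 g(x) = C1*exp(-2^(1/4)*sqrt(3)*x/3) + C2*exp(2^(1/4)*sqrt(3)*x/3)


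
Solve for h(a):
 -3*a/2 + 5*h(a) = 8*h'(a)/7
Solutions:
 h(a) = C1*exp(35*a/8) + 3*a/10 + 12/175


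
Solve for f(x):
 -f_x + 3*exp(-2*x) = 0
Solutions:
 f(x) = C1 - 3*exp(-2*x)/2


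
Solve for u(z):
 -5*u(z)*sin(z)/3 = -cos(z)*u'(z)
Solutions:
 u(z) = C1/cos(z)^(5/3)


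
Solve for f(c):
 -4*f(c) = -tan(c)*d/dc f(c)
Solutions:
 f(c) = C1*sin(c)^4


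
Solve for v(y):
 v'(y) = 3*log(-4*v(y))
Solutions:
 -Integral(1/(log(-_y) + 2*log(2)), (_y, v(y)))/3 = C1 - y


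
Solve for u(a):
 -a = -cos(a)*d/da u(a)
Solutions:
 u(a) = C1 + Integral(a/cos(a), a)


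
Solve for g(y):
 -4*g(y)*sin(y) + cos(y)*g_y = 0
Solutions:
 g(y) = C1/cos(y)^4


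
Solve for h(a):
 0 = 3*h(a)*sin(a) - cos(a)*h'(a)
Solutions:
 h(a) = C1/cos(a)^3


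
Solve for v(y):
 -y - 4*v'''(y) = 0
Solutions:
 v(y) = C1 + C2*y + C3*y^2 - y^4/96


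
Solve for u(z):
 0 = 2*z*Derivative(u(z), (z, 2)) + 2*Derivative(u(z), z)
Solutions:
 u(z) = C1 + C2*log(z)


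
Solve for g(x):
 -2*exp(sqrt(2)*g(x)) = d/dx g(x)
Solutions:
 g(x) = sqrt(2)*(2*log(1/(C1 + 2*x)) - log(2))/4


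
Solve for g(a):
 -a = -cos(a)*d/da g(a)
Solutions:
 g(a) = C1 + Integral(a/cos(a), a)


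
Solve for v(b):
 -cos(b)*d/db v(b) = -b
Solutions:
 v(b) = C1 + Integral(b/cos(b), b)


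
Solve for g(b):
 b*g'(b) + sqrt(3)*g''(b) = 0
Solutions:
 g(b) = C1 + C2*erf(sqrt(2)*3^(3/4)*b/6)


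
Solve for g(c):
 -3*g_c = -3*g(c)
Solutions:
 g(c) = C1*exp(c)


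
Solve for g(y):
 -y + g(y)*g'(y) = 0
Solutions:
 g(y) = -sqrt(C1 + y^2)
 g(y) = sqrt(C1 + y^2)


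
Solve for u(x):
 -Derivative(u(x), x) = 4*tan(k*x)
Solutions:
 u(x) = C1 - 4*Piecewise((-log(cos(k*x))/k, Ne(k, 0)), (0, True))


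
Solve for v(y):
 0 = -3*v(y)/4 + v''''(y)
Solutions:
 v(y) = C1*exp(-sqrt(2)*3^(1/4)*y/2) + C2*exp(sqrt(2)*3^(1/4)*y/2) + C3*sin(sqrt(2)*3^(1/4)*y/2) + C4*cos(sqrt(2)*3^(1/4)*y/2)


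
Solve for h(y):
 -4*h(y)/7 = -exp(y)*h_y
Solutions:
 h(y) = C1*exp(-4*exp(-y)/7)


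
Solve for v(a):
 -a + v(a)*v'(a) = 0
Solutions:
 v(a) = -sqrt(C1 + a^2)
 v(a) = sqrt(C1 + a^2)


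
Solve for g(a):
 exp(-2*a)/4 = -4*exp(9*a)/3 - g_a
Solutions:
 g(a) = C1 - 4*exp(9*a)/27 + exp(-2*a)/8


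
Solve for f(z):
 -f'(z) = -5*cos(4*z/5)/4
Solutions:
 f(z) = C1 + 25*sin(4*z/5)/16


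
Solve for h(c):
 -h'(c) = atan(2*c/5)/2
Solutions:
 h(c) = C1 - c*atan(2*c/5)/2 + 5*log(4*c^2 + 25)/8


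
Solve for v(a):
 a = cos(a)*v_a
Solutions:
 v(a) = C1 + Integral(a/cos(a), a)


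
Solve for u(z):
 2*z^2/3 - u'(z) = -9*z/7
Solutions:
 u(z) = C1 + 2*z^3/9 + 9*z^2/14


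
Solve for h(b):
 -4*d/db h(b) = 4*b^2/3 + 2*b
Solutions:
 h(b) = C1 - b^3/9 - b^2/4


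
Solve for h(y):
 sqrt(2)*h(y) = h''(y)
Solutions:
 h(y) = C1*exp(-2^(1/4)*y) + C2*exp(2^(1/4)*y)


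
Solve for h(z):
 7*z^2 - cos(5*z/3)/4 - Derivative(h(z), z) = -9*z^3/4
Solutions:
 h(z) = C1 + 9*z^4/16 + 7*z^3/3 - 3*sin(5*z/3)/20


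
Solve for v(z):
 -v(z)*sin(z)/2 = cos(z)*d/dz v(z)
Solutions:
 v(z) = C1*sqrt(cos(z))


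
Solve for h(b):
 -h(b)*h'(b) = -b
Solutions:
 h(b) = -sqrt(C1 + b^2)
 h(b) = sqrt(C1 + b^2)


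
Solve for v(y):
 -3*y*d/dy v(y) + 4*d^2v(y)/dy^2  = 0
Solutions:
 v(y) = C1 + C2*erfi(sqrt(6)*y/4)


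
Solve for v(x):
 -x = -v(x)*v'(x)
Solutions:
 v(x) = -sqrt(C1 + x^2)
 v(x) = sqrt(C1 + x^2)


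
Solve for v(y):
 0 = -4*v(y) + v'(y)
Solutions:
 v(y) = C1*exp(4*y)


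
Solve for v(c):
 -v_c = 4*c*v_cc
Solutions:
 v(c) = C1 + C2*c^(3/4)


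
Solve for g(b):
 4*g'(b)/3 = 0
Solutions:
 g(b) = C1


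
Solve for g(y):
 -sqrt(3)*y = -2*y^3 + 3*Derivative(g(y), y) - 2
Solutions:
 g(y) = C1 + y^4/6 - sqrt(3)*y^2/6 + 2*y/3


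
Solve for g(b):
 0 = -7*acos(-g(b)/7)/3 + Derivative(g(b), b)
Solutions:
 Integral(1/acos(-_y/7), (_y, g(b))) = C1 + 7*b/3


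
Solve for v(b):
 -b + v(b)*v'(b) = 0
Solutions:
 v(b) = -sqrt(C1 + b^2)
 v(b) = sqrt(C1 + b^2)


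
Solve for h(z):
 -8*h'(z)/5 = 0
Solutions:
 h(z) = C1


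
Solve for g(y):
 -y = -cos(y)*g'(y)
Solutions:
 g(y) = C1 + Integral(y/cos(y), y)


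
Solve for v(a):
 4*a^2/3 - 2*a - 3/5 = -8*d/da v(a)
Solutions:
 v(a) = C1 - a^3/18 + a^2/8 + 3*a/40


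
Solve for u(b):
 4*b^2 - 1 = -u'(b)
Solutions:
 u(b) = C1 - 4*b^3/3 + b


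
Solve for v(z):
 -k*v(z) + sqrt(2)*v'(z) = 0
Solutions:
 v(z) = C1*exp(sqrt(2)*k*z/2)


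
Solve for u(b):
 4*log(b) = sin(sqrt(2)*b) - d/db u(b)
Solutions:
 u(b) = C1 - 4*b*log(b) + 4*b - sqrt(2)*cos(sqrt(2)*b)/2


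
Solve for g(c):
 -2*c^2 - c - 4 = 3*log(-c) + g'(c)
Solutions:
 g(c) = C1 - 2*c^3/3 - c^2/2 - 3*c*log(-c) - c


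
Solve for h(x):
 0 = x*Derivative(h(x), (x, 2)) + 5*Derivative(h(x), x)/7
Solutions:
 h(x) = C1 + C2*x^(2/7)


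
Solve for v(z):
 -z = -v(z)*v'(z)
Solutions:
 v(z) = -sqrt(C1 + z^2)
 v(z) = sqrt(C1 + z^2)


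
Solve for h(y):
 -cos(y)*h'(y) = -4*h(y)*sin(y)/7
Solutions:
 h(y) = C1/cos(y)^(4/7)


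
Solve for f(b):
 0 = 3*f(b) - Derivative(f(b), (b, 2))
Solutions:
 f(b) = C1*exp(-sqrt(3)*b) + C2*exp(sqrt(3)*b)


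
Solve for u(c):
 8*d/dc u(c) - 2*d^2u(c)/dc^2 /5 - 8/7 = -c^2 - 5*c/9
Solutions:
 u(c) = C1 + C2*exp(20*c) - c^3/24 - 59*c^2/1440 + 13987*c/100800


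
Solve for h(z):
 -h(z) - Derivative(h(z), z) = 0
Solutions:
 h(z) = C1*exp(-z)


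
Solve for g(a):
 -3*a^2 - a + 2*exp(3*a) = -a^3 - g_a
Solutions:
 g(a) = C1 - a^4/4 + a^3 + a^2/2 - 2*exp(3*a)/3


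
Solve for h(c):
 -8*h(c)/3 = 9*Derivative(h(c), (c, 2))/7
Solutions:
 h(c) = C1*sin(2*sqrt(42)*c/9) + C2*cos(2*sqrt(42)*c/9)


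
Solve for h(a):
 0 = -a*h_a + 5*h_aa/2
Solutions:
 h(a) = C1 + C2*erfi(sqrt(5)*a/5)
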